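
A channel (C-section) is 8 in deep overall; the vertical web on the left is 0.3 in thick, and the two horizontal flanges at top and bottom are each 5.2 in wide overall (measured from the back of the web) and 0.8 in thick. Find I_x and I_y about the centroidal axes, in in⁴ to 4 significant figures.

Break the section into simple shapes (no overlaps), measuring from the bottom-left corner of the bounding box.
Web: 0.3 × 8, A = 2.4 in², y = 4 in, Ī = 12.8 in⁴.
Top flange (beyond web): 4.9 × 0.8, A = 3.92 in², y = 7.6 in, Ī = 0.209067 in⁴.
Bottom flange (beyond web): 4.9 × 0.8, A = 3.92 in², y = 0.4 in, Ī = 0.209067 in⁴.
By symmetry the centroid is at mid-height, ȳ = 4 in.
Transfer each piece to the centroidal x-axis using Ī + A·d² with d = y − 4:
  web: d = 0 in → contributes +12.8 in⁴
  top flange (beyond web): d = 3.6 in → contributes +51.0123 in⁴
  bottom flange (beyond web): d = -3.6 in → contributes +51.0123 in⁴
Total I = 114.825 in⁴.
For the y-axis: x̄ = 2.14063 in.
Repeating about the centroidal y-axis gives I_y = 28.126 in⁴.

I_x ≈ 114.8 in⁴, I_y ≈ 28.13 in⁴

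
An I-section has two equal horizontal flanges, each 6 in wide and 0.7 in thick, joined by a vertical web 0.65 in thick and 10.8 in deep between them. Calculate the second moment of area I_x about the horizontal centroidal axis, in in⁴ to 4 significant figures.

Decompose the section into non-overlapping parts with the origin at the bottom-left of its bounding rectangle.
Bottom flange: 6 × 0.7, A = 4.2 in², y = 0.35 in, Ī = 0.1715 in⁴.
Web: 0.65 × 10.8, A = 7.02 in², y = 6.1 in, Ī = 68.2344 in⁴.
Top flange: 6 × 0.7, A = 4.2 in², y = 11.85 in, Ī = 0.1715 in⁴.
By symmetry the centroid is at mid-height, ȳ = 6.1 in.
Transfer each piece to the horizontal centroidal axis using Ī + A·d² with d = y − 6.1:
  bottom flange: d = -5.75 in → contributes +139.034 in⁴
  web: d = 0 in → contributes +68.2344 in⁴
  top flange: d = 5.75 in → contributes +139.034 in⁴
Total I = 346.302 in⁴.

I_x ≈ 346.3 in⁴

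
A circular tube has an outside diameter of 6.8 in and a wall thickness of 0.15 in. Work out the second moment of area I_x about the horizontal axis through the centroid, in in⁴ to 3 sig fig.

I_x ≈ 17.3 in⁴

Treat the section as a set of non-overlapping primitives; coordinates are from the bounding-box lower-left.
Outer circle: ⌀6.8, A = 36.317 in², y = 3.4 in, Ī = 104.96 in⁴.
Bore (subtracted): ⌀6.5, A = 33.183 in², y = 3.4 in, Ī = 87.624 in⁴.
By symmetry the centroid is at mid-height, ȳ = 3.4 in.
All pieces are centred on the horizontal axis through the centroid, so I = ΣĪ (holes subtracted) = 17.332 in⁴.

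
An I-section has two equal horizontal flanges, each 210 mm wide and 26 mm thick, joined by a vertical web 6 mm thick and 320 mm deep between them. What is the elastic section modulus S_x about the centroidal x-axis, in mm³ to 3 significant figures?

Decompose the section into non-overlapping parts with the origin at the bottom-left of its bounding rectangle.
Bottom flange: 210 × 26, A = 5 460 mm², y = 13 mm, Ī = 307 580 mm⁴.
Web: 6 × 320, A = 1 920 mm², y = 186 mm, Ī = 16 384 000 mm⁴.
Top flange: 210 × 26, A = 5 460 mm², y = 359 mm, Ī = 307 580 mm⁴.
By symmetry the centroid is at mid-height, ȳ = 186 mm.
Transfer each piece to the centroidal x-axis using Ī + A·d² with d = y − 186:
  bottom flange: d = -173 mm → contributes +163 719 920 mm⁴
  web: d = 0 mm → contributes +16 384 000 mm⁴
  top flange: d = 173 mm → contributes +163 719 920 mm⁴
Total I = 343 823 840 mm⁴.
Extreme fibre distance c = 186 mm; S = I/c = 1 848 515 mm³.

S_x ≈ 1.85 × 10⁶ mm³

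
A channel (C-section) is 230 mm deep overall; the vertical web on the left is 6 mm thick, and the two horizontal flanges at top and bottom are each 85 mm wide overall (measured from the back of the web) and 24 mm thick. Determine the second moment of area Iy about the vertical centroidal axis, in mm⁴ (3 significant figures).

Decompose the section into non-overlapping parts with the origin at the bottom-left of its bounding rectangle.
Web: 6 × 230, A = 1 380 mm², x = 3 mm, Ī = 4 140 mm⁴.
Top flange (beyond web): 79 × 24, A = 1 896 mm², x = 45.5 mm, Ī = 986 078 mm⁴.
Bottom flange (beyond web): 79 × 24, A = 1 896 mm², x = 45.5 mm, Ī = 986 078 mm⁴.
Centroid: x̄ = ΣA·x / ΣA = 34.16 mm.
Transfer each piece to the vertical centroidal axis using Ī + A·d² with d = x − 34.16:
  web: d = -31.16 mm → contributes +1 344 053 mm⁴
  top flange (beyond web): d = 11.34 mm → contributes +1 229 891 mm⁴
  bottom flange (beyond web): d = 11.34 mm → contributes +1 229 891 mm⁴
Total I = 3 803 835 mm⁴.

Iy ≈ 3.80 × 10⁶ mm⁴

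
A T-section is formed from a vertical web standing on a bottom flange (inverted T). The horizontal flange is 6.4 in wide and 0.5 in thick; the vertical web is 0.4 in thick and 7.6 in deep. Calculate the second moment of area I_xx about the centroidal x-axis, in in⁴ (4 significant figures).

Decompose the section into non-overlapping parts with the origin at the bottom-left of its bounding rectangle.
Flange: 6.4 × 0.5, A = 3.2 in², y = 0.25 in, Ī = 0.0666667 in⁴.
Web: 0.4 × 7.6, A = 3.04 in², y = 4.3 in, Ī = 14.6325 in⁴.
Centroid: ȳ = ΣA·y / ΣA = 2.22308 in.
Transfer each piece to the centroidal x-axis using Ī + A·d² with d = y − 2.22308:
  flange: d = -1.97308 in → contributes +12.5244 in⁴
  web: d = 2.07692 in → contributes +27.7459 in⁴
Total I = 40.2703 in⁴.

I_xx ≈ 40.27 in⁴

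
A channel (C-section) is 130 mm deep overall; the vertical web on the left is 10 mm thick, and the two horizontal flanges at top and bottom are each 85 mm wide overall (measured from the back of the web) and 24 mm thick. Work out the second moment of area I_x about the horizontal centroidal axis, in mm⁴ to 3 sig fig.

I_x ≈ 1.21 × 10⁷ mm⁴

Break the section into simple shapes (no overlaps), measuring from the bottom-left corner of the bounding box.
Web: 10 × 130, A = 1 300 mm², y = 65 mm, Ī = 1 830 833 mm⁴.
Top flange (beyond web): 75 × 24, A = 1 800 mm², y = 118 mm, Ī = 86 400 mm⁴.
Bottom flange (beyond web): 75 × 24, A = 1 800 mm², y = 12 mm, Ī = 86 400 mm⁴.
By symmetry the centroid is at mid-height, ȳ = 65 mm.
Transfer each piece to the horizontal centroidal axis using Ī + A·d² with d = y − 65:
  web: d = 0 mm → contributes +1 830 833 mm⁴
  top flange (beyond web): d = 53 mm → contributes +5 142 600 mm⁴
  bottom flange (beyond web): d = -53 mm → contributes +5 142 600 mm⁴
Total I = 12 116 033 mm⁴.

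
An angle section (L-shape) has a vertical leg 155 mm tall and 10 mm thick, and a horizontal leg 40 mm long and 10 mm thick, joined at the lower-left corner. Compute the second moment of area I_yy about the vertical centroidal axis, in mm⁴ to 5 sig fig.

Treat the section as a set of non-overlapping primitives; coordinates are from the bounding-box lower-left.
Vertical leg: 10 × 155, A = 1 550 mm², x = 5 mm, Ī = 12916.67 mm⁴.
Horizontal leg (remainder): 30 × 10, A = 300 mm², x = 25 mm, Ī = 22 500 mm⁴.
Centroid: x̄ = ΣA·x / ΣA = 8.243243 mm.
Transfer each piece to the vertical centroidal axis using Ī + A·d² with d = x − 8.243243:
  vertical leg: d = -3.243243 mm → contributes +29220.54 mm⁴
  horizontal leg (remainder): d = 16.75676 mm → contributes +106736.7 mm⁴
Total I = 135957.2 mm⁴.

I_yy ≈ 1.3596 × 10⁵ mm⁴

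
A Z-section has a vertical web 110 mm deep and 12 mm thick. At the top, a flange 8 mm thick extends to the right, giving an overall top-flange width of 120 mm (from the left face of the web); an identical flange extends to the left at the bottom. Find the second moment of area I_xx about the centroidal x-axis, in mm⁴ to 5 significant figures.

I_xx ≈ 5.8347 × 10⁶ mm⁴

Decompose the section into non-overlapping parts with the origin at the bottom-left of its bounding rectangle.
Web: 12 × 110, A = 1 320 mm², y = 55 mm, Ī = 1 331 000 mm⁴.
Top flange (beyond web): 108 × 8, A = 864 mm², y = 106 mm, Ī = 4 608 mm⁴.
Bottom flange (beyond web): 108 × 8, A = 864 mm², y = 4 mm, Ī = 4 608 mm⁴.
Centroid: ȳ = ΣA·y / ΣA = 55 mm.
Transfer each piece to the centroidal x-axis using Ī + A·d² with d = y − 55:
  web: d = 0 mm → contributes +1 331 000 mm⁴
  top flange (beyond web): d = 51 mm → contributes +2 251 872 mm⁴
  bottom flange (beyond web): d = -51 mm → contributes +2 251 872 mm⁴
Total I = 5 834 744 mm⁴.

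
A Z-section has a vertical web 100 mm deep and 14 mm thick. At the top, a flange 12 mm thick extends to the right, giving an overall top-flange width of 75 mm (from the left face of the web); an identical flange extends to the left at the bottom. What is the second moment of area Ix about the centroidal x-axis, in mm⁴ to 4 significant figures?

Split into non-overlapping primitives; take the origin at the lower-left of the bounding box.
Web: 14 × 100, A = 1 400 mm², y = 50 mm, Ī = 1 166 667 mm⁴.
Top flange (beyond web): 61 × 12, A = 732 mm², y = 94 mm, Ī = 8 784 mm⁴.
Bottom flange (beyond web): 61 × 12, A = 732 mm², y = 6 mm, Ī = 8 784 mm⁴.
Centroid: ȳ = ΣA·y / ΣA = 50 mm.
Transfer each piece to the centroidal x-axis using Ī + A·d² with d = y − 50:
  web: d = 0 mm → contributes +1 166 667 mm⁴
  top flange (beyond web): d = 44 mm → contributes +1 425 936 mm⁴
  bottom flange (beyond web): d = -44 mm → contributes +1 425 936 mm⁴
Total I = 4 018 539 mm⁴.

Ix ≈ 4.019 × 10⁶ mm⁴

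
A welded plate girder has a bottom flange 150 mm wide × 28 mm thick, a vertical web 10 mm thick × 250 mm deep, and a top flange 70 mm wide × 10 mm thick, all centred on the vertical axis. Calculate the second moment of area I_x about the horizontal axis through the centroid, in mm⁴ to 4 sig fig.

I_x ≈ 7.346 × 10⁷ mm⁴

Decompose the section into non-overlapping parts with the origin at the bottom-left of its bounding rectangle.
Bottom plate: 150 × 28, A = 4 200 mm², y = 14 mm, Ī = 274 400 mm⁴.
Web plate: 10 × 250, A = 2 500 mm², y = 153 mm, Ī = 13 020 833 mm⁴.
Top plate: 70 × 10, A = 700 mm², y = 283 mm, Ī = 5833.33 mm⁴.
Centroid: ȳ = ΣA·y / ΣA = 86.4054 mm.
Transfer each piece to the horizontal axis through the centroid using Ī + A·d² with d = y − 86.4054:
  bottom plate: d = -72.4054 mm → contributes +22 293 079 mm⁴
  web plate: d = 66.5946 mm → contributes +24 107 933 mm⁴
  top plate: d = 196.595 mm → contributes +27 060 438 mm⁴
Total I = 73 461 450 mm⁴.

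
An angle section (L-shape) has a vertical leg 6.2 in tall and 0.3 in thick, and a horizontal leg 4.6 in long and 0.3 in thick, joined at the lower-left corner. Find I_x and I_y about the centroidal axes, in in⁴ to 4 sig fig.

Decompose the section into non-overlapping parts with the origin at the bottom-left of its bounding rectangle.
Vertical leg: 0.3 × 6.2, A = 1.86 in², y = 3.1 in, Ī = 5.9582 in⁴.
Horizontal leg (remainder): 4.3 × 0.3, A = 1.29 in², y = 0.15 in, Ī = 0.009675 in⁴.
Centroid: ȳ = ΣA·y / ΣA = 1.8919 in.
Transfer each piece to the centroidal x-axis using Ī + A·d² with d = y − 1.8919:
  vertical leg: d = 1.2081 in → contributes +8.67286 in⁴
  horizontal leg (remainder): d = -1.7419 in → contributes +3.92383 in⁴
Total I = 12.5967 in⁴.
For the y-axis: x̄ = 1.0919 in.
Repeating about the centroidal y-axis gives I_y = 6.03109 in⁴.

I_x ≈ 12.60 in⁴, I_y ≈ 6.031 in⁴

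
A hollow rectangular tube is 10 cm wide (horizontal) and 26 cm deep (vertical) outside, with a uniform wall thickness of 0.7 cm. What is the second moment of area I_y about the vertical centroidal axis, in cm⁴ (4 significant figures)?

Break the section into simple shapes (no overlaps), measuring from the bottom-left corner of the bounding box.
Outer rectangle: 10 × 26, A = 260 cm², x = 5 cm, Ī = 2166.67 cm⁴.
Inner void (subtracted): 8.6 × 24.6, A = 211.56 cm², x = 5 cm, Ī = 1303.91 cm⁴.
By symmetry the centroid is at mid-width, x̄ = 5 cm.
All pieces are centred on the vertical centroidal axis, so I = ΣĪ (holes subtracted) = 862.752 cm⁴.

I_y ≈ 862.8 cm⁴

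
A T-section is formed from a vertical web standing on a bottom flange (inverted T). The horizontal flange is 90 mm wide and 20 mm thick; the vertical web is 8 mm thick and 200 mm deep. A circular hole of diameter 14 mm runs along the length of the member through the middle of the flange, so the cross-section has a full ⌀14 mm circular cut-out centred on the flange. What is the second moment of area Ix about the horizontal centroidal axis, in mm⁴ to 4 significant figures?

Ix ≈ 1.521 × 10⁷ mm⁴

Split into non-overlapping primitives; take the origin at the lower-left of the bounding box.
Flange: 90 × 20, A = 1 800 mm², y = 10 mm, Ī = 60 000 mm⁴.
Web: 8 × 200, A = 1 600 mm², y = 120 mm, Ī = 5 333 333 mm⁴.
Hole (subtracted): ⌀14, A = 153.938 mm², y = 10 mm, Ī = 1885.74 mm⁴.
Centroid: ȳ = ΣA·y / ΣA = 64.2195 mm.
Transfer each piece to the horizontal centroidal axis using Ī + A·d² with d = y − 64.2195:
  flange: d = -54.2195 mm → contributes +5 351 566 mm⁴
  web: d = 55.7805 mm → contributes +10 311 668 mm⁴
  hole: d = -54.2195 mm → contributes −454 426 mm⁴
Total I = 15 208 808 mm⁴.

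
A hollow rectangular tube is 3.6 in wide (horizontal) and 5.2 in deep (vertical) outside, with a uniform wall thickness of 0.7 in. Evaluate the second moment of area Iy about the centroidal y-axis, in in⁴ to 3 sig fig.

Break the section into simple shapes (no overlaps), measuring from the bottom-left corner of the bounding box.
Outer rectangle: 3.6 × 5.2, A = 18.72 in², x = 1.8 in, Ī = 20.218 in⁴.
Inner void (subtracted): 2.2 × 3.8, A = 8.36 in², x = 1.8 in, Ī = 3.3719 in⁴.
By symmetry the centroid is at mid-width, x̄ = 1.8 in.
All pieces are centred on the centroidal y-axis, so I = ΣĪ (holes subtracted) = 16.846 in⁴.

Iy ≈ 16.8 in⁴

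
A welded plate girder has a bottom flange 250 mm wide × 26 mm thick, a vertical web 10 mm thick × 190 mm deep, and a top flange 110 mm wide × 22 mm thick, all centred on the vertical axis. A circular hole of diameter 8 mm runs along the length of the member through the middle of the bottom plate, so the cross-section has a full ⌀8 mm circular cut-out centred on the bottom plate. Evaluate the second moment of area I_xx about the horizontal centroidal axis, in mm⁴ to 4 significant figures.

Treat the section as a set of non-overlapping primitives; coordinates are from the bounding-box lower-left.
Bottom plate: 250 × 26, A = 6 500 mm², y = 13 mm, Ī = 366 167 mm⁴.
Web plate: 10 × 190, A = 1 900 mm², y = 121 mm, Ī = 5 715 833 mm⁴.
Top plate: 110 × 22, A = 2 420 mm², y = 227 mm, Ī = 97606.7 mm⁴.
Hole (subtracted): ⌀8, A = 50.2655 mm², y = 13 mm, Ī = 201.062 mm⁴.
Centroid: ȳ = ΣA·y / ΣA = 80.14 mm.
Transfer each piece to the horizontal centroidal axis using Ī + A·d² with d = y − 80.14:
  bottom plate: d = -67.14 mm → contributes +29 666 736 mm⁴
  web plate: d = 40.86 mm → contributes +8 887 958 mm⁴
  top plate: d = 146.86 mm → contributes +52 291 825 mm⁴
  hole: d = -67.14 mm → contributes −226 787 mm⁴
Total I = 90 619 733 mm⁴.

I_xx ≈ 9.062 × 10⁷ mm⁴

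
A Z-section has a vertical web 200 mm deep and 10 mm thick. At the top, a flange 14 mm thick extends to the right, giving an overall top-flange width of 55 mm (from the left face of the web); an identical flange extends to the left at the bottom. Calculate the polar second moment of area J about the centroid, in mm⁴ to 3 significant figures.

J ≈ 1.88 × 10⁷ mm⁴

Decompose the section into non-overlapping parts with the origin at the bottom-left of its bounding rectangle.
Web: 10 × 200, A = 2 000 mm², y = 100 mm, Ī = 6 666 667 mm⁴.
Top flange (beyond web): 45 × 14, A = 630 mm², y = 193 mm, Ī = 10 290 mm⁴.
Bottom flange (beyond web): 45 × 14, A = 630 mm², y = 7 mm, Ī = 10 290 mm⁴.
Centroid: ȳ = ΣA·y / ΣA = 100 mm.
Transfer each piece to the centroidal x-axis using Ī + A·d² with d = y − 100:
  web: d = 0 mm → contributes +6 666 667 mm⁴
  top flange (beyond web): d = 93 mm → contributes +5 459 160 mm⁴
  bottom flange (beyond web): d = -93 mm → contributes +5 459 160 mm⁴
Total I = 17 584 987 mm⁴.
For the y-axis: x̄ = 50 mm.
Repeating about the centroidal y-axis gives I_y = 1 182 167 mm⁴.
Polar second moment: J = I_x + I_y = 18 767 153 mm⁴.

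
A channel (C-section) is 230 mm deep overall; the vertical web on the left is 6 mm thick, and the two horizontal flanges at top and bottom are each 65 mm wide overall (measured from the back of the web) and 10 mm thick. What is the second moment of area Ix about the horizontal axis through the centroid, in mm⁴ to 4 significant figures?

Ix ≈ 2.037 × 10⁷ mm⁴

Treat the section as a set of non-overlapping primitives; coordinates are from the bounding-box lower-left.
Web: 6 × 230, A = 1 380 mm², y = 115 mm, Ī = 6 083 500 mm⁴.
Top flange (beyond web): 59 × 10, A = 590 mm², y = 225 mm, Ī = 4916.67 mm⁴.
Bottom flange (beyond web): 59 × 10, A = 590 mm², y = 5 mm, Ī = 4916.67 mm⁴.
By symmetry the centroid is at mid-height, ȳ = 115 mm.
Transfer each piece to the horizontal axis through the centroid using Ī + A·d² with d = y − 115:
  web: d = 0 mm → contributes +6 083 500 mm⁴
  top flange (beyond web): d = 110 mm → contributes +7 143 917 mm⁴
  bottom flange (beyond web): d = -110 mm → contributes +7 143 917 mm⁴
Total I = 20 371 333 mm⁴.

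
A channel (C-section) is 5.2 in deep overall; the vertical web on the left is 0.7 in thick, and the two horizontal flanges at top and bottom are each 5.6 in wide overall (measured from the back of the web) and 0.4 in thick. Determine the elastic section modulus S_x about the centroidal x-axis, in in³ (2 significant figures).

Split into non-overlapping primitives; take the origin at the lower-left of the bounding box.
Web: 0.7 × 5.2, A = 3.64 in², y = 2.6 in, Ī = 8.202 in⁴.
Top flange (beyond web): 4.9 × 0.4, A = 1.96 in², y = 5 in, Ī = 0.02613 in⁴.
Bottom flange (beyond web): 4.9 × 0.4, A = 1.96 in², y = 0.2 in, Ī = 0.02613 in⁴.
By symmetry the centroid is at mid-height, ȳ = 2.6 in.
Transfer each piece to the centroidal x-axis using Ī + A·d² with d = y − 2.6:
  web: d = 0 in → contributes +8.202 in⁴
  top flange (beyond web): d = 2.4 in → contributes +11.32 in⁴
  bottom flange (beyond web): d = -2.4 in → contributes +11.32 in⁴
Total I = 30.83 in⁴.
Extreme fibre distance c = 2.6 in; S = I/c = 11.86 in³.

S_x ≈ 12 in³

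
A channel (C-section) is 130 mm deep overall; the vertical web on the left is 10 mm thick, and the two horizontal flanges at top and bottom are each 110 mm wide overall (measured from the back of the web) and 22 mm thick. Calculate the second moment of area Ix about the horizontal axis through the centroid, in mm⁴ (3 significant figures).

Treat the section as a set of non-overlapping primitives; coordinates are from the bounding-box lower-left.
Web: 10 × 130, A = 1 300 mm², y = 65 mm, Ī = 1 830 833 mm⁴.
Top flange (beyond web): 100 × 22, A = 2 200 mm², y = 119 mm, Ī = 88 733 mm⁴.
Bottom flange (beyond web): 100 × 22, A = 2 200 mm², y = 11 mm, Ī = 88 733 mm⁴.
By symmetry the centroid is at mid-height, ȳ = 65 mm.
Transfer each piece to the horizontal axis through the centroid using Ī + A·d² with d = y − 65:
  web: d = 0 mm → contributes +1 830 833 mm⁴
  top flange (beyond web): d = 54 mm → contributes +6 503 933 mm⁴
  bottom flange (beyond web): d = -54 mm → contributes +6 503 933 mm⁴
Total I = 14 838 700 mm⁴.

Ix ≈ 1.48 × 10⁷ mm⁴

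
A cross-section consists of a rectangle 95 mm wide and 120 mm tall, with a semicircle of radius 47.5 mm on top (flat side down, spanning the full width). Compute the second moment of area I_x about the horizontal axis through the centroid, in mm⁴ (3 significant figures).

Treat the section as a set of non-overlapping primitives; coordinates are from the bounding-box lower-left.
Rectangular body: 95 × 120, A = 11 400 mm², y = 60 mm, Ī = 13 680 000 mm⁴.
Semicircular cap: semicircle r = 47.5, A = 3544.1 mm², y = 140.16 mm, Ī = 558 736 mm⁴.
Centroid: ȳ = ΣA·y / ΣA = 79.01 mm.
Transfer each piece to the horizontal axis through the centroid using Ī + A·d² with d = y − 79.01:
  rectangular body: d = -19.01 mm → contributes +17 799 935 mm⁴
  semicircular cap: d = 61.149 mm → contributes +13 810 939 mm⁴
Total I = 31 610 874 mm⁴.

I_x ≈ 3.16 × 10⁷ mm⁴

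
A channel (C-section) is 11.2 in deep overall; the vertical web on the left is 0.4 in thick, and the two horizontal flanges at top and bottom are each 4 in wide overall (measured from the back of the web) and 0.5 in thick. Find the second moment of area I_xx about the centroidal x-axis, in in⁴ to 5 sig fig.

I_xx ≈ 149.95 in⁴

Decompose the section into non-overlapping parts with the origin at the bottom-left of its bounding rectangle.
Web: 0.4 × 11.2, A = 4.48 in², y = 5.6 in, Ī = 46.83093 in⁴.
Top flange (beyond web): 3.6 × 0.5, A = 1.8 in², y = 10.95 in, Ī = 0.0375 in⁴.
Bottom flange (beyond web): 3.6 × 0.5, A = 1.8 in², y = 0.25 in, Ī = 0.0375 in⁴.
By symmetry the centroid is at mid-height, ȳ = 5.6 in.
Transfer each piece to the centroidal x-axis using Ī + A·d² with d = y − 5.6:
  web: d = 0 in → contributes +46.83093 in⁴
  top flange (beyond web): d = 5.35 in → contributes +51.558 in⁴
  bottom flange (beyond web): d = -5.35 in → contributes +51.558 in⁴
Total I = 149.9469 in⁴.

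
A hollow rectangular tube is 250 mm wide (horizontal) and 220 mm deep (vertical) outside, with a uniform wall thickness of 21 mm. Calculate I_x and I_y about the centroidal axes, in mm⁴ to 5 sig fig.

I_x ≈ 1.2408 × 10⁸ mm⁴, I_y ≈ 1.5297 × 10⁸ mm⁴

Decompose the section into non-overlapping parts with the origin at the bottom-left of its bounding rectangle.
Outer rectangle: 250 × 220, A = 55 000 mm², y = 110 mm, Ī = 221 833 333 mm⁴.
Inner void (subtracted): 208 × 178, A = 37 024 mm², y = 110 mm, Ī = 97 755 701 mm⁴.
By symmetry the centroid is at mid-height, ȳ = 110 mm.
All pieces are centred on the centroidal x-axis, so I = ΣĪ (holes subtracted) = 124 077 632 mm⁴.
Repeating about the centroidal y-axis gives I_y = 152 974 472 mm⁴.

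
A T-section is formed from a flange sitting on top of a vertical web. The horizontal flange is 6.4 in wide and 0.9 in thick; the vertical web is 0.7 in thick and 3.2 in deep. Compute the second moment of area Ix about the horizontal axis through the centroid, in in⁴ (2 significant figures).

Break the section into simple shapes (no overlaps), measuring from the bottom-left corner of the bounding box.
Flange: 6.4 × 0.9, A = 5.76 in², y = 3.65 in, Ī = 0.3888 in⁴.
Web: 0.7 × 3.2, A = 2.24 in², y = 1.6 in, Ī = 1.911 in⁴.
Centroid: ȳ = ΣA·y / ΣA = 3.076 in.
Transfer each piece to the horizontal axis through the centroid using Ī + A·d² with d = y − 3.076:
  flange: d = 0.574 in → contributes +2.287 in⁴
  web: d = -1.476 in → contributes +6.791 in⁴
Total I = 9.078 in⁴.

Ix ≈ 9.1 in⁴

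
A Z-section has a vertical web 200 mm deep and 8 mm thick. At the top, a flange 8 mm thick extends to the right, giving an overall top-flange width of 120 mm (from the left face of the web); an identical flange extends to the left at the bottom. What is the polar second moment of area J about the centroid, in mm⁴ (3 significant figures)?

J ≈ 3.02 × 10⁷ mm⁴

Break the section into simple shapes (no overlaps), measuring from the bottom-left corner of the bounding box.
Web: 8 × 200, A = 1 600 mm², y = 100 mm, Ī = 5 333 333 mm⁴.
Top flange (beyond web): 112 × 8, A = 896 mm², y = 196 mm, Ī = 4778.7 mm⁴.
Bottom flange (beyond web): 112 × 8, A = 896 mm², y = 4 mm, Ī = 4778.7 mm⁴.
Centroid: ȳ = ΣA·y / ΣA = 100 mm.
Transfer each piece to the centroidal x-axis using Ī + A·d² with d = y − 100:
  web: d = 0 mm → contributes +5 333 333 mm⁴
  top flange (beyond web): d = 96 mm → contributes +8 262 315 mm⁴
  bottom flange (beyond web): d = -96 mm → contributes +8 262 315 mm⁴
Total I = 21 857 963 mm⁴.
For the y-axis: x̄ = 116 mm.
Repeating about the centroidal y-axis gives I_y = 8 332 971 mm⁴.
Polar second moment: J = I_x + I_y = 30 190 933 mm⁴.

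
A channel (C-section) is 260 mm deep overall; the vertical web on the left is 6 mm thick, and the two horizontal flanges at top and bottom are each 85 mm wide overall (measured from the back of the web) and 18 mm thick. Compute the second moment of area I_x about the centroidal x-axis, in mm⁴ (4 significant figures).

I_x ≈ 5.050 × 10⁷ mm⁴

Treat the section as a set of non-overlapping primitives; coordinates are from the bounding-box lower-left.
Web: 6 × 260, A = 1 560 mm², y = 130 mm, Ī = 8 788 000 mm⁴.
Top flange (beyond web): 79 × 18, A = 1 422 mm², y = 251 mm, Ī = 38 394 mm⁴.
Bottom flange (beyond web): 79 × 18, A = 1 422 mm², y = 9 mm, Ī = 38 394 mm⁴.
By symmetry the centroid is at mid-height, ȳ = 130 mm.
Transfer each piece to the centroidal x-axis using Ī + A·d² with d = y − 130:
  web: d = 0 mm → contributes +8 788 000 mm⁴
  top flange (beyond web): d = 121 mm → contributes +20 857 896 mm⁴
  bottom flange (beyond web): d = -121 mm → contributes +20 857 896 mm⁴
Total I = 50 503 792 mm⁴.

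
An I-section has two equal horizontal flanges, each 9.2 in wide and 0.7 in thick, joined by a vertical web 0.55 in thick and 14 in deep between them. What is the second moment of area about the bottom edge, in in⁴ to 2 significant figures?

I_base ≈ 2000 in⁴

Split into non-overlapping primitives; take the origin at the lower-left of the bounding box.
Bottom flange: 9.2 × 0.7, A = 6.44 in², y = 0.35 in, Ī = 0.263 in⁴.
Web: 0.55 × 14, A = 7.7 in², y = 7.7 in, Ī = 125.8 in⁴.
Top flange: 9.2 × 0.7, A = 6.44 in², y = 15.05 in, Ī = 0.263 in⁴.
Transfer each piece to the bottom edge using Ī + A·d² with d = y − 0:
  bottom flange: d = 0.35 in → contributes +1.052 in⁴
  web: d = 7.7 in → contributes +582.3 in⁴
  top flange: d = 15.05 in → contributes +1 459 in⁴
Total I = 2 042 in⁴.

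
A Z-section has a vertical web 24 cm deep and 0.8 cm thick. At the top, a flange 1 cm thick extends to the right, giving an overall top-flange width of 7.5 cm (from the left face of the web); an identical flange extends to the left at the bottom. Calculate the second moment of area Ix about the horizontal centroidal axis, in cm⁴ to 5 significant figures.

Ix ≈ 2694.9 cm⁴

Decompose the section into non-overlapping parts with the origin at the bottom-left of its bounding rectangle.
Web: 0.8 × 24, A = 19.2 cm², y = 12 cm, Ī = 921.6 cm⁴.
Top flange (beyond web): 6.7 × 1, A = 6.7 cm², y = 23.5 cm, Ī = 0.5583333 cm⁴.
Bottom flange (beyond web): 6.7 × 1, A = 6.7 cm², y = 0.5 cm, Ī = 0.5583333 cm⁴.
Centroid: ȳ = ΣA·y / ΣA = 12 cm.
Transfer each piece to the horizontal centroidal axis using Ī + A·d² with d = y − 12:
  web: d = 0 cm → contributes +921.6 cm⁴
  top flange (beyond web): d = 11.5 cm → contributes +886.6333 cm⁴
  bottom flange (beyond web): d = -11.5 cm → contributes +886.6333 cm⁴
Total I = 2694.867 cm⁴.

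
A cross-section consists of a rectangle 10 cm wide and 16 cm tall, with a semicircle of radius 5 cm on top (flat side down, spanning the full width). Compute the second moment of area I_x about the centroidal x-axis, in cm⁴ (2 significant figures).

Split into non-overlapping primitives; take the origin at the lower-left of the bounding box.
Rectangular body: 10 × 16, A = 160 cm², y = 8 cm, Ī = 3 413 cm⁴.
Semicircular cap: semicircle r = 5, A = 39.27 cm², y = 18.12 cm, Ī = 68.6 cm⁴.
Centroid: ȳ = ΣA·y / ΣA = 9.995 cm.
Transfer each piece to the centroidal x-axis using Ī + A·d² with d = y − 9.995:
  rectangular body: d = -1.995 cm → contributes +4 050 cm⁴
  semicircular cap: d = 8.127 cm → contributes +2 663 cm⁴
Total I = 6 712 cm⁴.

I_x ≈ 6700 cm⁴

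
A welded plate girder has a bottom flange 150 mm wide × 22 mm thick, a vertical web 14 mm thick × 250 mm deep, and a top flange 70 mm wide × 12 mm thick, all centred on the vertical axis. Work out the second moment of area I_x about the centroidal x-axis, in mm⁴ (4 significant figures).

Decompose the section into non-overlapping parts with the origin at the bottom-left of its bounding rectangle.
Bottom plate: 150 × 22, A = 3 300 mm², y = 11 mm, Ī = 133 100 mm⁴.
Web plate: 14 × 250, A = 3 500 mm², y = 147 mm, Ī = 18 229 167 mm⁴.
Top plate: 70 × 12, A = 840 mm², y = 278 mm, Ī = 10 080 mm⁴.
Centroid: ȳ = ΣA·y / ΣA = 102.66 mm.
Transfer each piece to the centroidal x-axis using Ī + A·d² with d = y − 102.66:
  bottom plate: d = -91.6597 mm → contributes +27 858 043 mm⁴
  web plate: d = 44.3403 mm → contributes +25 110 389 mm⁴
  top plate: d = 175.34 mm → contributes +25 835 230 mm⁴
Total I = 78 803 662 mm⁴.

I_x ≈ 7.880 × 10⁷ mm⁴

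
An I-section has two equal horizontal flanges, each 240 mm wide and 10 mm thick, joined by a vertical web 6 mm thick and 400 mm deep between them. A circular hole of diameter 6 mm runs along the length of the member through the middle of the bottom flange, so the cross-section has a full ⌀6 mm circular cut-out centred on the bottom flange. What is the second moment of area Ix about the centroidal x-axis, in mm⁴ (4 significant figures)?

Ix ≈ 2.326 × 10⁸ mm⁴

Split into non-overlapping primitives; take the origin at the lower-left of the bounding box.
Bottom flange: 240 × 10, A = 2 400 mm², y = 5 mm, Ī = 20 000 mm⁴.
Web: 6 × 400, A = 2 400 mm², y = 210 mm, Ī = 32 000 000 mm⁴.
Top flange: 240 × 10, A = 2 400 mm², y = 415 mm, Ī = 20 000 mm⁴.
Hole (subtracted): ⌀6, A = 28.2743 mm², y = 5 mm, Ī = 63.6173 mm⁴.
Centroid: ȳ = ΣA·y / ΣA = 210.808 mm.
Transfer each piece to the centroidal x-axis using Ī + A·d² with d = y − 210.808:
  bottom flange: d = -205.808 mm → contributes +101 676 843 mm⁴
  web: d = -0.808207 mm → contributes +32 001 568 mm⁴
  top flange: d = 204.192 mm → contributes +100 086 292 mm⁴
  hole: d = -205.808 mm → contributes −1 197 680 mm⁴
Total I = 232 567 023 mm⁴.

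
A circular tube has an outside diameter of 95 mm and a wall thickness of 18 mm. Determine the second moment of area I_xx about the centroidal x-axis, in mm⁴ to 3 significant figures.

Break the section into simple shapes (no overlaps), measuring from the bottom-left corner of the bounding box.
Outer circle: ⌀95, A = 7088.2 mm², y = 47.5 mm, Ī = 3 998 198 mm⁴.
Bore (subtracted): ⌀59, A = 2 734 mm², y = 47.5 mm, Ī = 594 810 mm⁴.
By symmetry the centroid is at mid-height, ȳ = 47.5 mm.
All pieces are centred on the centroidal x-axis, so I = ΣĪ (holes subtracted) = 3 403 389 mm⁴.

I_xx ≈ 3.40 × 10⁶ mm⁴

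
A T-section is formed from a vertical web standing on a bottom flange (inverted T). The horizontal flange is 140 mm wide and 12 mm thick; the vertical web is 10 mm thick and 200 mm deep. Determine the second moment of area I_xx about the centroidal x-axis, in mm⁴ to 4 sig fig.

Break the section into simple shapes (no overlaps), measuring from the bottom-left corner of the bounding box.
Flange: 140 × 12, A = 1 680 mm², y = 6 mm, Ī = 20 160 mm⁴.
Web: 10 × 200, A = 2 000 mm², y = 112 mm, Ī = 6 666 667 mm⁴.
Centroid: ȳ = ΣA·y / ΣA = 63.6087 mm.
Transfer each piece to the centroidal x-axis using Ī + A·d² with d = y − 63.6087:
  flange: d = -57.6087 mm → contributes +5 595 680 mm⁴
  web: d = 48.3913 mm → contributes +11 350 103 mm⁴
Total I = 16 945 783 mm⁴.

I_xx ≈ 1.695 × 10⁷ mm⁴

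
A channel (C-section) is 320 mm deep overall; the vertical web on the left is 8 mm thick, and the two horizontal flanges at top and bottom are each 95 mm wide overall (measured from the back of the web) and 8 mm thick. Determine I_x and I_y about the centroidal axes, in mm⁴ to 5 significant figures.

Treat the section as a set of non-overlapping primitives; coordinates are from the bounding-box lower-left.
Web: 8 × 320, A = 2 560 mm², y = 160 mm, Ī = 21 845 333 mm⁴.
Top flange (beyond web): 87 × 8, A = 696 mm², y = 316 mm, Ī = 3 712 mm⁴.
Bottom flange (beyond web): 87 × 8, A = 696 mm², y = 4 mm, Ī = 3 712 mm⁴.
By symmetry the centroid is at mid-height, ȳ = 160 mm.
Transfer each piece to the centroidal x-axis using Ī + A·d² with d = y − 160:
  web: d = 0 mm → contributes +21 845 333 mm⁴
  top flange (beyond web): d = 156 mm → contributes +16 941 568 mm⁴
  bottom flange (beyond web): d = -156 mm → contributes +16 941 568 mm⁴
Total I = 55 728 469 mm⁴.
For the y-axis: x̄ = 20.73077 mm.
Repeating about the centroidal y-axis gives I_y = 2 926 119 mm⁴.

I_x ≈ 5.5728 × 10⁷ mm⁴, I_y ≈ 2.9261 × 10⁶ mm⁴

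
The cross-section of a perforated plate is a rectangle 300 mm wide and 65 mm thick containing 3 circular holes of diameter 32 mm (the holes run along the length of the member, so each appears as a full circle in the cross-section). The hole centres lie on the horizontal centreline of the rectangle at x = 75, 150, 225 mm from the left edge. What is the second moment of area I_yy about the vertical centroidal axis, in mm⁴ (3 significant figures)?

I_yy ≈ 1.37 × 10⁸ mm⁴

Decompose the section into non-overlapping parts with the origin at the bottom-left of its bounding rectangle.
Plate: 300 × 65, A = 19 500 mm², x = 150 mm, Ī = 146 250 000 mm⁴.
Hole 1 (subtracted): ⌀32, A = 804.25 mm², x = 75 mm, Ī = 51 472 mm⁴.
Hole 2 (subtracted): ⌀32, A = 804.25 mm², x = 150 mm, Ī = 51 472 mm⁴.
Hole 3 (subtracted): ⌀32, A = 804.25 mm², x = 225 mm, Ī = 51 472 mm⁴.
By symmetry the centroid is at mid-width, x̄ = 150 mm.
Transfer each piece to the vertical centroidal axis using Ī + A·d² with d = x − 150:
  plate: d = 0 mm → contributes +146 250 000 mm⁴
  hole 1: d = -75 mm → contributes −4 575 365 mm⁴
  hole 2: d = 0 mm → contributes −51 472 mm⁴
  hole 3: d = 75 mm → contributes −4 575 365 mm⁴
Total I = 137 047 798 mm⁴.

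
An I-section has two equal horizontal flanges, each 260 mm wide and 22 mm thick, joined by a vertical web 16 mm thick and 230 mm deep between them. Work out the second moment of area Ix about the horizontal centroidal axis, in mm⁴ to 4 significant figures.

Ix ≈ 1.983 × 10⁸ mm⁴

Treat the section as a set of non-overlapping primitives; coordinates are from the bounding-box lower-left.
Bottom flange: 260 × 22, A = 5 720 mm², y = 11 mm, Ī = 230 707 mm⁴.
Web: 16 × 230, A = 3 680 mm², y = 137 mm, Ī = 16 222 667 mm⁴.
Top flange: 260 × 22, A = 5 720 mm², y = 263 mm, Ī = 230 707 mm⁴.
By symmetry the centroid is at mid-height, ȳ = 137 mm.
Transfer each piece to the horizontal centroidal axis using Ī + A·d² with d = y − 137:
  bottom flange: d = -126 mm → contributes +91 041 427 mm⁴
  web: d = 0 mm → contributes +16 222 667 mm⁴
  top flange: d = 126 mm → contributes +91 041 427 mm⁴
Total I = 198 305 520 mm⁴.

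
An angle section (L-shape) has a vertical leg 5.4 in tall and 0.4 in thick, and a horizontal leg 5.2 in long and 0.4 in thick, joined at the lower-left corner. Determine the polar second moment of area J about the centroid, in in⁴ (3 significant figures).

Treat the section as a set of non-overlapping primitives; coordinates are from the bounding-box lower-left.
Vertical leg: 0.4 × 5.4, A = 2.16 in², y = 2.7 in, Ī = 5.2488 in⁴.
Horizontal leg (remainder): 4.8 × 0.4, A = 1.92 in², y = 0.2 in, Ī = 0.0256 in⁴.
Centroid: ȳ = ΣA·y / ΣA = 1.5235 in.
Transfer each piece to the centroidal x-axis using Ī + A·d² with d = y − 1.5235:
  vertical leg: d = 1.1765 in → contributes +8.2384 in⁴
  horizontal leg (remainder): d = -1.3235 in → contributes +3.3889 in⁴
Total I = 11.627 in⁴.
For the y-axis: x̄ = 1.4235 in.
Repeating about the centroidal y-axis gives I_y = 10.587 in⁴.
Polar second moment: J = I_x + I_y = 22.214 in⁴.

J ≈ 22.2 in⁴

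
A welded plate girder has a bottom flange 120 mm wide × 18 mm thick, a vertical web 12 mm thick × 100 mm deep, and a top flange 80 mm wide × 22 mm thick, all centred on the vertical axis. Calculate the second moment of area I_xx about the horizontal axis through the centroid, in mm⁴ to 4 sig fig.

Decompose the section into non-overlapping parts with the origin at the bottom-left of its bounding rectangle.
Bottom plate: 120 × 18, A = 2 160 mm², y = 9 mm, Ī = 58 320 mm⁴.
Web plate: 12 × 100, A = 1 200 mm², y = 68 mm, Ī = 1 000 000 mm⁴.
Top plate: 80 × 22, A = 1 760 mm², y = 129 mm, Ī = 70986.7 mm⁴.
Centroid: ȳ = ΣA·y / ΣA = 64.0781 mm.
Transfer each piece to the horizontal axis through the centroid using Ī + A·d² with d = y − 64.0781:
  bottom plate: d = -55.0781 mm → contributes +6 610 896 mm⁴
  web plate: d = 3.92188 mm → contributes +1 018 457 mm⁴
  top plate: d = 64.9219 mm → contributes +7 489 122 mm⁴
Total I = 15 118 475 mm⁴.

I_xx ≈ 1.512 × 10⁷ mm⁴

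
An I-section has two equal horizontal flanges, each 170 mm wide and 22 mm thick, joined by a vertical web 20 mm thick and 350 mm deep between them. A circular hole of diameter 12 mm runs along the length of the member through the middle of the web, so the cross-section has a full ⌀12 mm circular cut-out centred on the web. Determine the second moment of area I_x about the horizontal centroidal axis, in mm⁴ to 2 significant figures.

I_x ≈ 3.3 × 10⁸ mm⁴

Treat the section as a set of non-overlapping primitives; coordinates are from the bounding-box lower-left.
Bottom flange: 170 × 22, A = 3 740 mm², y = 11 mm, Ī = 150 847 mm⁴.
Web: 20 × 350, A = 7 000 mm², y = 197 mm, Ī = 71 458 333 mm⁴.
Top flange: 170 × 22, A = 3 740 mm², y = 383 mm, Ī = 150 847 mm⁴.
Hole (subtracted): ⌀12, A = 113.1 mm², y = 197 mm, Ī = 1 018 mm⁴.
By symmetry the centroid is at mid-height, ȳ = 197 mm.
Transfer each piece to the horizontal centroidal axis using Ī + A·d² with d = y − 197:
  bottom flange: d = -186 mm → contributes +129 539 887 mm⁴
  web: d = 0 mm → contributes +71 458 333 mm⁴
  top flange: d = 186 mm → contributes +129 539 887 mm⁴
  hole: d = 0 mm → contributes −1 018 mm⁴
Total I = 330 537 089 mm⁴.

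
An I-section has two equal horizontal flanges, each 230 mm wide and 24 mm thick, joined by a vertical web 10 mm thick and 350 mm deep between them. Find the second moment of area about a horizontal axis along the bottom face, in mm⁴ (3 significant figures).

Break the section into simple shapes (no overlaps), measuring from the bottom-left corner of the bounding box.
Bottom flange: 230 × 24, A = 5 520 mm², y = 12 mm, Ī = 264 960 mm⁴.
Web: 10 × 350, A = 3 500 mm², y = 199 mm, Ī = 35 729 167 mm⁴.
Top flange: 230 × 24, A = 5 520 mm², y = 386 mm, Ī = 264 960 mm⁴.
Transfer each piece to the bottom edge using Ī + A·d² with d = y − 0:
  bottom flange: d = 12 mm → contributes +1 059 840 mm⁴
  web: d = 199 mm → contributes +174 332 667 mm⁴
  top flange: d = 386 mm → contributes +822 722 880 mm⁴
Total I = 998 115 387 mm⁴.

I_base ≈ 9.98 × 10⁸ mm⁴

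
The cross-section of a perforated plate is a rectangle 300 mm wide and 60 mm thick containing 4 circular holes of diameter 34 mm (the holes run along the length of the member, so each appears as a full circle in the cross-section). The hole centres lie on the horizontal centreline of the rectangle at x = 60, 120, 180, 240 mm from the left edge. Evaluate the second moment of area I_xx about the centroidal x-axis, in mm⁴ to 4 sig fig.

I_xx ≈ 5.138 × 10⁶ mm⁴

Treat the section as a set of non-overlapping primitives; coordinates are from the bounding-box lower-left.
Plate: 300 × 60, A = 18 000 mm², y = 30 mm, Ī = 5 400 000 mm⁴.
Hole 1 (subtracted): ⌀34, A = 907.92 mm², y = 30 mm, Ī = 65597.2 mm⁴.
Hole 2 (subtracted): ⌀34, A = 907.92 mm², y = 30 mm, Ī = 65597.2 mm⁴.
Hole 3 (subtracted): ⌀34, A = 907.92 mm², y = 30 mm, Ī = 65597.2 mm⁴.
Hole 4 (subtracted): ⌀34, A = 907.92 mm², y = 30 mm, Ī = 65597.2 mm⁴.
By symmetry the centroid is at mid-height, ȳ = 30 mm.
All pieces are centred on the centroidal x-axis, so I = ΣĪ (holes subtracted) = 5 137 611 mm⁴.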